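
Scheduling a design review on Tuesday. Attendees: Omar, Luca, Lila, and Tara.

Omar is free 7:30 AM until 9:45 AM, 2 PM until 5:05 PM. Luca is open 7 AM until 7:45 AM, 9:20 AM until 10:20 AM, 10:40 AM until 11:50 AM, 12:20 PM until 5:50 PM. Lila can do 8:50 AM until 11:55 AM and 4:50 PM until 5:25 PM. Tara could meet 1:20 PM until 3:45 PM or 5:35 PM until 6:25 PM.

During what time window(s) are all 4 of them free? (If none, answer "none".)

none

Omar ∩ Luca: 07:30-07:45, 09:20-09:45, 14:00-17:05.
Omar ∩ Luca ∩ Lila: 09:20-09:45, 16:50-17:05.
Omar ∩ Luca ∩ Lila ∩ Tara: ∅.
There is no time when everyone is free.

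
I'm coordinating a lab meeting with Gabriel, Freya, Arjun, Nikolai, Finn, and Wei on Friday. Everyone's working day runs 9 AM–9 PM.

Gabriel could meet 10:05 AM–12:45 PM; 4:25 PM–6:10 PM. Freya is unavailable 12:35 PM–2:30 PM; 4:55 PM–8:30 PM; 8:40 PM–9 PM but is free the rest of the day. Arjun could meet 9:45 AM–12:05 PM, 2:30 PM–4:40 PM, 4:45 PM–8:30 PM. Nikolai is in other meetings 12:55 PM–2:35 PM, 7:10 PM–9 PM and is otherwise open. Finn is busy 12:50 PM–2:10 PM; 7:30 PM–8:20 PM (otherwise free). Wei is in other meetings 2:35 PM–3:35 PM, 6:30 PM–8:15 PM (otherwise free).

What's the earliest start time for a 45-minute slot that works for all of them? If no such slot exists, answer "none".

Gabriel free: 10:05-12:45, 16:25-18:10.
Freya free: 09:00-12:35, 14:30-16:55, 20:30-20:40 (invert busy blocks within the working day).
Arjun free: 09:45-12:05, 14:30-16:40, 16:45-20:30.
Nikolai free: 09:00-12:55, 14:35-19:10 (invert busy blocks within the working day).
Finn free: 09:00-12:50, 14:10-19:30, 20:20-21:00 (invert busy blocks within the working day).
Wei free: 09:00-14:35, 15:35-18:30, 20:15-21:00 (invert busy blocks within the working day).
Gabriel ∩ Freya: 10:05-12:35, 16:25-16:55.
Gabriel ∩ Freya ∩ Arjun: 10:05-12:05, 16:25-16:40, 16:45-16:55.
Gabriel ∩ Freya ∩ Arjun ∩ Nikolai: 10:05-12:05, 16:25-16:40, 16:45-16:55.
Gabriel ∩ Freya ∩ Arjun ∩ Nikolai ∩ Finn: 10:05-12:05, 16:25-16:40, 16:45-16:55.
Gabriel ∩ Freya ∩ Arjun ∩ Nikolai ∩ Finn ∩ Wei: 10:05-12:05, 16:25-16:40, 16:45-16:55.
Those are the intersection windows.
The first common window of at least 45 minutes is 10:05-12:05, so the earliest start is 10:05.

10:05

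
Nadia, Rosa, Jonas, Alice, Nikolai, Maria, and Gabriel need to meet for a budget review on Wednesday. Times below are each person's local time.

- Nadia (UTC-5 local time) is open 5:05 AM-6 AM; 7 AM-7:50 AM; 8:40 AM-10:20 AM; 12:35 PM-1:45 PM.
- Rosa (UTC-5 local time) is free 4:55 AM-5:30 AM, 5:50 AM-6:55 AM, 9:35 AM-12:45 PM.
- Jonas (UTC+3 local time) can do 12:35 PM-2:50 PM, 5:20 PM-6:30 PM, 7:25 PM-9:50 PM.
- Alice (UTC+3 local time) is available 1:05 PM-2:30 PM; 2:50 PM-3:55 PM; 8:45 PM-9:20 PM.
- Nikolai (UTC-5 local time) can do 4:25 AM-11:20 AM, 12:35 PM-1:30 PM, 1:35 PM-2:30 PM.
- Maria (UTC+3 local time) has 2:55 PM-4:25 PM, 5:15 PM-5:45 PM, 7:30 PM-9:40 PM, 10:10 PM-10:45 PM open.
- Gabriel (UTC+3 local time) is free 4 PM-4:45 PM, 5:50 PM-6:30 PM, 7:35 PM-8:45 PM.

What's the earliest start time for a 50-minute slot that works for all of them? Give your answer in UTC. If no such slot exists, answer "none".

Nadia in UTC: 10:05-11:00, 12:00-12:50, 13:40-15:20, 17:35-18:45 (add 5h to convert from UTC-5).
Rosa in UTC: 09:55-10:30, 10:50-11:55, 14:35-17:45 (add 5h to convert from UTC-5).
Jonas in UTC: 09:35-11:50, 14:20-15:30, 16:25-18:50 (subtract 3h to convert from UTC+3).
Alice in UTC: 10:05-11:30, 11:50-12:55, 17:45-18:20 (subtract 3h to convert from UTC+3).
Nikolai in UTC: 09:25-16:20, 17:35-18:30, 18:35-19:30 (add 5h to convert from UTC-5).
Maria in UTC: 11:55-13:25, 14:15-14:45, 16:30-18:40, 19:10-19:45 (subtract 3h to convert from UTC+3).
Gabriel in UTC: 13:00-13:45, 14:50-15:30, 16:35-17:45 (subtract 3h to convert from UTC+3).
Nadia ∩ Rosa: 10:05-10:30, 10:50-11:00, 14:35-15:20, 17:35-17:45.
Nadia ∩ Rosa ∩ Jonas: 10:05-10:30, 10:50-11:00, 14:35-15:20, 17:35-17:45.
Nadia ∩ Rosa ∩ Jonas ∩ Alice: 10:05-10:30, 10:50-11:00.
Nadia ∩ Rosa ∩ Jonas ∩ Alice ∩ Nikolai: 10:05-10:30, 10:50-11:00.
Nadia ∩ Rosa ∩ Jonas ∩ Alice ∩ Nikolai ∩ Maria: ∅.
Nadia ∩ Rosa ∩ Jonas ∩ Alice ∩ Nikolai ∩ Maria ∩ Gabriel: ∅.
There is no time when everyone is free.
No common window is at least 50 minutes long.

none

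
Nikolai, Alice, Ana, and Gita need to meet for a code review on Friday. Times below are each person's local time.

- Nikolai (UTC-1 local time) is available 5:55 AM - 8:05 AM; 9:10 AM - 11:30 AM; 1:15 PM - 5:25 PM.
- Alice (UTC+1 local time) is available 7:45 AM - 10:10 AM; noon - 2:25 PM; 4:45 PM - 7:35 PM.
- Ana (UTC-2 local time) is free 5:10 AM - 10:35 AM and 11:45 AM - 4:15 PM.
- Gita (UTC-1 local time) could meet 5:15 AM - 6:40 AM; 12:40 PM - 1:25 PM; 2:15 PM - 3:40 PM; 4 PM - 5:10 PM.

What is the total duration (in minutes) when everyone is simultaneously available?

Nikolai in UTC: 06:55-09:05, 10:10-12:30, 14:15-18:25 (add 1h to convert from UTC-1).
Alice in UTC: 06:45-09:10, 11:00-13:25, 15:45-18:35 (subtract 1h to convert from UTC+1).
Ana in UTC: 07:10-12:35, 13:45-18:15 (add 2h to convert from UTC-2).
Gita in UTC: 06:15-07:40, 13:40-14:25, 15:15-16:40, 17:00-18:10 (add 1h to convert from UTC-1).
Nikolai ∩ Alice: 06:55-09:05, 11:00-12:30, 15:45-18:25.
Nikolai ∩ Alice ∩ Ana: 07:10-09:05, 11:00-12:30, 15:45-18:15.
Nikolai ∩ Alice ∩ Ana ∩ Gita: 07:10-07:40, 15:45-16:40, 17:00-18:10.
Summing the common windows: 30 + 55 + 70 = 155 minutes.

155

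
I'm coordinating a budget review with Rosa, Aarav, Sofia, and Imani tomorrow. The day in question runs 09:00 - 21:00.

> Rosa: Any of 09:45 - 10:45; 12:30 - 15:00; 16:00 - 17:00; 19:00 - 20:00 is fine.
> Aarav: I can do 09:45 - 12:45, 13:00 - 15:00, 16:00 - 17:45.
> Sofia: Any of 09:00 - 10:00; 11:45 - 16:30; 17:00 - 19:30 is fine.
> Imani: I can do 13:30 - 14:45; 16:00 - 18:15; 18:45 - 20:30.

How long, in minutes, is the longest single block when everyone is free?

Rosa ∩ Aarav: 09:45-10:45, 12:30-12:45, 13:00-15:00, 16:00-17:00.
Rosa ∩ Aarav ∩ Sofia: 09:45-10:00, 12:30-12:45, 13:00-15:00, 16:00-16:30.
Rosa ∩ Aarav ∩ Sofia ∩ Imani: 13:30-14:45, 16:00-16:30.
The longest is 13:30-14:45 at 75 minutes.

75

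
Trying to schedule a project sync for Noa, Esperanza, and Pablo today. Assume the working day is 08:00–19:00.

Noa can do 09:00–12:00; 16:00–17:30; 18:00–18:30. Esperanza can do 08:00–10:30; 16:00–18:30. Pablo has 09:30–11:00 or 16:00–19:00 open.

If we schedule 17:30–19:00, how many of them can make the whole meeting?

Pablo can make the full 17:30-19:00 slot — that's 1.

1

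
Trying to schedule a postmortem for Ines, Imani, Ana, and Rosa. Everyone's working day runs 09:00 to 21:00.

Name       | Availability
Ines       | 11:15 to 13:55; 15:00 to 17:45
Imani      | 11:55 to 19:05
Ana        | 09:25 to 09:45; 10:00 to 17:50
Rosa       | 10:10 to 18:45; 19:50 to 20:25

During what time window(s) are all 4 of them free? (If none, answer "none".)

Ines ∩ Imani: 11:55-13:55, 15:00-17:45.
Ines ∩ Imani ∩ Ana: 11:55-13:55, 15:00-17:45.
Ines ∩ Imani ∩ Ana ∩ Rosa: 11:55-13:55, 15:00-17:45.

11:55-13:55, 15:00-17:45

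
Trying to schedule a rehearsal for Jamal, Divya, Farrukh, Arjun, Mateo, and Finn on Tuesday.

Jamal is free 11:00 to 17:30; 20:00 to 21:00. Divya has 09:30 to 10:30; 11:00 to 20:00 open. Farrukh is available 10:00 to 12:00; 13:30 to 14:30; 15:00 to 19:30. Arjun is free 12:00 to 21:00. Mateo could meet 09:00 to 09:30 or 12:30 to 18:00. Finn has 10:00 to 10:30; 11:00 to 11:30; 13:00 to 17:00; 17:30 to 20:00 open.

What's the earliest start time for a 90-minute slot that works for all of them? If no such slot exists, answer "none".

Jamal ∩ Divya: 11:00-17:30.
Jamal ∩ Divya ∩ Farrukh: 11:00-12:00, 13:30-14:30, 15:00-17:30.
Jamal ∩ Divya ∩ Farrukh ∩ Arjun: 13:30-14:30, 15:00-17:30.
Jamal ∩ Divya ∩ Farrukh ∩ Arjun ∩ Mateo: 13:30-14:30, 15:00-17:30.
Jamal ∩ Divya ∩ Farrukh ∩ Arjun ∩ Mateo ∩ Finn: 13:30-14:30, 15:00-17:00.
The first common window of at least 90 minutes is 15:00-17:00, so the earliest start is 15:00.

15:00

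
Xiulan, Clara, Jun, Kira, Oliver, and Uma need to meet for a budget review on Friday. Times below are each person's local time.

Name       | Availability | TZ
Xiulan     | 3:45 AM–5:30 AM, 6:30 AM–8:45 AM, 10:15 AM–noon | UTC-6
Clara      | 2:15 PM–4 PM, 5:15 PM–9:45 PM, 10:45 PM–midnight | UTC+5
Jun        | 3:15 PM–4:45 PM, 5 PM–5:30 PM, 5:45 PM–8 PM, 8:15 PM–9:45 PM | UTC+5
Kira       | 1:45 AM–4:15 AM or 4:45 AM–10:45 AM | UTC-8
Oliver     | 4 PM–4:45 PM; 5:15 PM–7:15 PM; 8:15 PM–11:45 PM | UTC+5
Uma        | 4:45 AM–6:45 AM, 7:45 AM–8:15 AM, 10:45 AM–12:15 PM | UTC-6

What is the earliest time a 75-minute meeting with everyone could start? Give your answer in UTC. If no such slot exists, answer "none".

Xiulan in UTC: 09:45-11:30, 12:30-14:45, 16:15-18:00 (add 6h to convert from UTC-6).
Clara in UTC: 09:15-11:00, 12:15-16:45, 17:45-19:00 (subtract 5h to convert from UTC+5).
Jun in UTC: 10:15-11:45, 12:00-12:30, 12:45-15:00, 15:15-16:45 (subtract 5h to convert from UTC+5).
Kira in UTC: 09:45-12:15, 12:45-18:45 (add 8h to convert from UTC-8).
Oliver in UTC: 11:00-11:45, 12:15-14:15, 15:15-18:45 (subtract 5h to convert from UTC+5).
Uma in UTC: 10:45-12:45, 13:45-14:15, 16:45-18:15 (add 6h to convert from UTC-6).
Xiulan ∩ Clara: 09:45-11:00, 12:30-14:45, 16:15-16:45, 17:45-18:00.
Xiulan ∩ Clara ∩ Jun: 10:15-11:00, 12:45-14:45, 16:15-16:45.
Xiulan ∩ Clara ∩ Jun ∩ Kira: 10:15-11:00, 12:45-14:45, 16:15-16:45.
Xiulan ∩ Clara ∩ Jun ∩ Kira ∩ Oliver: 12:45-14:15, 16:15-16:45.
Xiulan ∩ Clara ∩ Jun ∩ Kira ∩ Oliver ∩ Uma: 13:45-14:15.
No common window is at least 75 minutes long.

none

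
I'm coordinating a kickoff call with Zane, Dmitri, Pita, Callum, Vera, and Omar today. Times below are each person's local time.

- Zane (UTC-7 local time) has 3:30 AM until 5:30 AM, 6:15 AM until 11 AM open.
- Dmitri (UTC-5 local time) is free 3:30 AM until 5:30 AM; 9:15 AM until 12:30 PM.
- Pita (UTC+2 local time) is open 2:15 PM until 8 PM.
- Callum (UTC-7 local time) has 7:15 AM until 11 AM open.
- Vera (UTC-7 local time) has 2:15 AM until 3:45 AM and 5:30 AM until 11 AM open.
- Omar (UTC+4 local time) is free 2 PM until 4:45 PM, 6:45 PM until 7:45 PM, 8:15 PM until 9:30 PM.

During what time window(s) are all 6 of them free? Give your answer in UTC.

Zane in UTC: 10:30-12:30, 13:15-18:00 (add 7h to convert from UTC-7).
Dmitri in UTC: 08:30-10:30, 14:15-17:30 (add 5h to convert from UTC-5).
Pita in UTC: 12:15-18:00 (subtract 2h to convert from UTC+2).
Callum in UTC: 14:15-18:00 (add 7h to convert from UTC-7).
Vera in UTC: 09:15-10:45, 12:30-18:00 (add 7h to convert from UTC-7).
Omar in UTC: 10:00-12:45, 14:45-15:45, 16:15-17:30 (subtract 4h to convert from UTC+4).
Zane ∩ Dmitri: 14:15-17:30.
Zane ∩ Dmitri ∩ Pita: 14:15-17:30.
Zane ∩ Dmitri ∩ Pita ∩ Callum: 14:15-17:30.
Zane ∩ Dmitri ∩ Pita ∩ Callum ∩ Vera: 14:15-17:30.
Zane ∩ Dmitri ∩ Pita ∩ Callum ∩ Vera ∩ Omar: 14:45-15:45, 16:15-17:30.

14:45-15:45, 16:15-17:30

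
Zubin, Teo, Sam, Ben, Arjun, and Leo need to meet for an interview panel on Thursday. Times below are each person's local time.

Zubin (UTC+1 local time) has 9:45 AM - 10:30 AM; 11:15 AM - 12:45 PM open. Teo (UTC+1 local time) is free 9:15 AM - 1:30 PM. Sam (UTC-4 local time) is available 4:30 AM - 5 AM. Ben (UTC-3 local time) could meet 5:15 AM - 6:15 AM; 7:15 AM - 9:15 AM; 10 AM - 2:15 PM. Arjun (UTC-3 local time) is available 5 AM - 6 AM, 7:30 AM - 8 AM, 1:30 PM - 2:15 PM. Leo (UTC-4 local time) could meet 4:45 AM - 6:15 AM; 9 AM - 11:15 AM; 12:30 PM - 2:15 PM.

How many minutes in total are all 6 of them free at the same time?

Zubin in UTC: 08:45-09:30, 10:15-11:45 (subtract 1h to convert from UTC+1).
Teo in UTC: 08:15-12:30 (subtract 1h to convert from UTC+1).
Sam in UTC: 08:30-09:00 (add 4h to convert from UTC-4).
Ben in UTC: 08:15-09:15, 10:15-12:15, 13:00-17:15 (add 3h to convert from UTC-3).
Arjun in UTC: 08:00-09:00, 10:30-11:00, 16:30-17:15 (add 3h to convert from UTC-3).
Leo in UTC: 08:45-10:15, 13:00-15:15, 16:30-18:15 (add 4h to convert from UTC-4).
Zubin ∩ Teo: 08:45-09:30, 10:15-11:45.
Zubin ∩ Teo ∩ Sam: 08:45-09:00.
Zubin ∩ Teo ∩ Sam ∩ Ben: 08:45-09:00.
Zubin ∩ Teo ∩ Sam ∩ Ben ∩ Arjun: 08:45-09:00.
Zubin ∩ Teo ∩ Sam ∩ Ben ∩ Arjun ∩ Leo: 08:45-09:00.
That's a single block of 15 minutes.

15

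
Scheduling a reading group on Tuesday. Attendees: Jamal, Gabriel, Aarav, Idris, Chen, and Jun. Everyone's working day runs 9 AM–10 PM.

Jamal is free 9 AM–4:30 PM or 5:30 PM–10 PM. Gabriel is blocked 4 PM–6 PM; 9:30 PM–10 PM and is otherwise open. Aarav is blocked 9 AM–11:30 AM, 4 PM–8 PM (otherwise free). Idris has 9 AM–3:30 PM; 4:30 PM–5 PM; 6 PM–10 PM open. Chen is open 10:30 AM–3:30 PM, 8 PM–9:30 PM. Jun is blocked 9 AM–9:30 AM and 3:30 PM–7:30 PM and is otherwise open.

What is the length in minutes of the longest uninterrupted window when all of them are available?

Jamal free: 09:00-16:30, 17:30-22:00.
Gabriel free: 09:00-16:00, 18:00-21:30 (invert busy blocks within the working day).
Aarav free: 11:30-16:00, 20:00-22:00 (invert busy blocks within the working day).
Idris free: 09:00-15:30, 16:30-17:00, 18:00-22:00.
Chen free: 10:30-15:30, 20:00-21:30.
Jun free: 09:30-15:30, 19:30-22:00 (invert busy blocks within the working day).
Jamal ∩ Gabriel: 09:00-16:00, 18:00-21:30.
Jamal ∩ Gabriel ∩ Aarav: 11:30-16:00, 20:00-21:30.
Jamal ∩ Gabriel ∩ Aarav ∩ Idris: 11:30-15:30, 20:00-21:30.
Jamal ∩ Gabriel ∩ Aarav ∩ Idris ∩ Chen: 11:30-15:30, 20:00-21:30.
Jamal ∩ Gabriel ∩ Aarav ∩ Idris ∩ Chen ∩ Jun: 11:30-15:30, 20:00-21:30.
So the common availability across everyone is 11:30-15:30, 20:00-21:30.
The longest is 11:30-15:30 at 240 minutes.

240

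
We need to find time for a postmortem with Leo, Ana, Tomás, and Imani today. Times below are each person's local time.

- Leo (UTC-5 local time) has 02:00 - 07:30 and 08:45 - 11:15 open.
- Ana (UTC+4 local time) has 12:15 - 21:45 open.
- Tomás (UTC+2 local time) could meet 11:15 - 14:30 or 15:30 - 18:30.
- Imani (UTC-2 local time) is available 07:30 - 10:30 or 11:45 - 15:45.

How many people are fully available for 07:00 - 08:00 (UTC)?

1

Leo in UTC: 07:00-12:30, 13:45-16:15 (add 5h to convert from UTC-5).
Ana in UTC: 08:15-17:45 (subtract 4h to convert from UTC+4).
Tomás in UTC: 09:15-12:30, 13:30-16:30 (subtract 2h to convert from UTC+2).
Imani in UTC: 09:30-12:30, 13:45-17:45 (add 2h to convert from UTC-2).
Leo can make the full 07:00-08:00 slot — that's 1.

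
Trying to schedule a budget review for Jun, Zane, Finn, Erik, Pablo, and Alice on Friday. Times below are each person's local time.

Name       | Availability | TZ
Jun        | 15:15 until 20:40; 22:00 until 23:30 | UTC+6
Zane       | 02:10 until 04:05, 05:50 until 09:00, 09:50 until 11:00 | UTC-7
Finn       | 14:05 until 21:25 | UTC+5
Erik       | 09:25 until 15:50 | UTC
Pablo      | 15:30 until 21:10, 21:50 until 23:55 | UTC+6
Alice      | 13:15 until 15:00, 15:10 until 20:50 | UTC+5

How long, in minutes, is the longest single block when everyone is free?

110

Jun in UTC: 09:15-14:40, 16:00-17:30 (subtract 6h to convert from UTC+6).
Zane in UTC: 09:10-11:05, 12:50-16:00, 16:50-18:00 (add 7h to convert from UTC-7).
Finn in UTC: 09:05-16:25 (subtract 5h to convert from UTC+5).
Erik in UTC: 09:25-15:50.
Pablo in UTC: 09:30-15:10, 15:50-17:55 (subtract 6h to convert from UTC+6).
Alice in UTC: 08:15-10:00, 10:10-15:50 (subtract 5h to convert from UTC+5).
Jun ∩ Zane: 09:15-11:05, 12:50-14:40, 16:50-17:30.
Jun ∩ Zane ∩ Finn: 09:15-11:05, 12:50-14:40.
Jun ∩ Zane ∩ Finn ∩ Erik: 09:25-11:05, 12:50-14:40.
Jun ∩ Zane ∩ Finn ∩ Erik ∩ Pablo: 09:30-11:05, 12:50-14:40.
Jun ∩ Zane ∩ Finn ∩ Erik ∩ Pablo ∩ Alice: 09:30-10:00, 10:10-11:05, 12:50-14:40.
The longest is 12:50-14:40 at 110 minutes.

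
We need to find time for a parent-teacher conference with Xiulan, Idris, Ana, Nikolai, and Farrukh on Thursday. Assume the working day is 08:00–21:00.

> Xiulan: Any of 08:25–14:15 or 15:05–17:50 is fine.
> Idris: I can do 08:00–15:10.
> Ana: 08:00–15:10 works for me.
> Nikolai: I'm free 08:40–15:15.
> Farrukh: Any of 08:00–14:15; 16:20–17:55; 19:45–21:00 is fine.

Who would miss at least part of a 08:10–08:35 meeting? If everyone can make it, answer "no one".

Xiulan: not fully free for 08:10-08:35. Idris: free for 08:10-08:35. Ana: free for 08:10-08:35. Nikolai: not fully free for 08:10-08:35. Farrukh: free for 08:10-08:35.

Nikolai, Xiulan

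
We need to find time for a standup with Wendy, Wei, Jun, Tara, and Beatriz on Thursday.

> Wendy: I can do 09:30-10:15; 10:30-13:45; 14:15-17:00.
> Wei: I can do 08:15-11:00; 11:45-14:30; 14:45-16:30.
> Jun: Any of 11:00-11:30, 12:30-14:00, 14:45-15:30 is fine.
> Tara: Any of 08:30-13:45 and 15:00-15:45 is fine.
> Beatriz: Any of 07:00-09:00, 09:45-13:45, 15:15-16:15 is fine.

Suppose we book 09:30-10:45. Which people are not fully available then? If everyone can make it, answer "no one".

Beatriz, Jun, Wendy

Wendy: not fully free for 09:30-10:45. Wei: free for 09:30-10:45. Jun: not fully free for 09:30-10:45. Tara: free for 09:30-10:45. Beatriz: not fully free for 09:30-10:45.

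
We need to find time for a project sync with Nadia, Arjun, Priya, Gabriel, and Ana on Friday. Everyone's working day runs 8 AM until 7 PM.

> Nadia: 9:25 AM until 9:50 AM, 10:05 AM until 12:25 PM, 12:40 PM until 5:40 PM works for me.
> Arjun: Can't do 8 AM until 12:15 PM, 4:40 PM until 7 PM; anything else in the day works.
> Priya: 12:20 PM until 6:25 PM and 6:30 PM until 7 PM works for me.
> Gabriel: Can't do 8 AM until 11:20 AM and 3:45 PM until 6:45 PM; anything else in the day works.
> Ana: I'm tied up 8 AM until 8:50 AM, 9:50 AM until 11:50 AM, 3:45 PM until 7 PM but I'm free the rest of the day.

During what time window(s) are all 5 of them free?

Nadia free: 09:25-09:50, 10:05-12:25, 12:40-17:40.
Arjun free: 12:15-16:40 (invert busy blocks within the working day).
Priya free: 12:20-18:25, 18:30-19:00.
Gabriel free: 11:20-15:45, 18:45-19:00 (invert busy blocks within the working day).
Ana free: 08:50-09:50, 11:50-15:45 (invert busy blocks within the working day).
Nadia ∩ Arjun: 12:15-12:25, 12:40-16:40.
Nadia ∩ Arjun ∩ Priya: 12:20-12:25, 12:40-16:40.
Nadia ∩ Arjun ∩ Priya ∩ Gabriel: 12:20-12:25, 12:40-15:45.
Nadia ∩ Arjun ∩ Priya ∩ Gabriel ∩ Ana: 12:20-12:25, 12:40-15:45.

12:20-12:25, 12:40-15:45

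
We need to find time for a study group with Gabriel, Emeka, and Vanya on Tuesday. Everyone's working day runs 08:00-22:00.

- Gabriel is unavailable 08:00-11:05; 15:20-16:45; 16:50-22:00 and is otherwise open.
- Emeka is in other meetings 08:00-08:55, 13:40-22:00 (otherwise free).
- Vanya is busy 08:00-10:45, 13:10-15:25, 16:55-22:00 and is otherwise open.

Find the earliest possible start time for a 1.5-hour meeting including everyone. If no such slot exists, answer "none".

11:05

Gabriel free: 11:05-15:20, 16:45-16:50 (invert busy blocks within the working day).
Emeka free: 08:55-13:40 (invert busy blocks within the working day).
Vanya free: 10:45-13:10, 15:25-16:55 (invert busy blocks within the working day).
Gabriel ∩ Emeka: 11:05-13:40.
Gabriel ∩ Emeka ∩ Vanya: 11:05-13:10.
The first common window of at least 90 minutes is 11:05-13:10, so the earliest start is 11:05.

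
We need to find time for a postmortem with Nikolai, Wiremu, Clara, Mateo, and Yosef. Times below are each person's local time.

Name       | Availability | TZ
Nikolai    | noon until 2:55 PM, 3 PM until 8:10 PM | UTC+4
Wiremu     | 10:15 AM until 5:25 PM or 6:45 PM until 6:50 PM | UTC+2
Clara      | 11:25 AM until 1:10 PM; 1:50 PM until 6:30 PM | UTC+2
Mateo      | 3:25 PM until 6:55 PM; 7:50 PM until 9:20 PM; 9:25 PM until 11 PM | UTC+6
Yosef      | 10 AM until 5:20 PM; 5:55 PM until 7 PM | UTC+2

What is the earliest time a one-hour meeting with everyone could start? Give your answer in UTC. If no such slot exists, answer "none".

Nikolai in UTC: 08:00-10:55, 11:00-16:10 (subtract 4h to convert from UTC+4).
Wiremu in UTC: 08:15-15:25, 16:45-16:50 (subtract 2h to convert from UTC+2).
Clara in UTC: 09:25-11:10, 11:50-16:30 (subtract 2h to convert from UTC+2).
Mateo in UTC: 09:25-12:55, 13:50-15:20, 15:25-17:00 (subtract 6h to convert from UTC+6).
Yosef in UTC: 08:00-15:20, 15:55-17:00 (subtract 2h to convert from UTC+2).
Nikolai ∩ Wiremu: 08:15-10:55, 11:00-15:25.
Nikolai ∩ Wiremu ∩ Clara: 09:25-10:55, 11:00-11:10, 11:50-15:25.
Nikolai ∩ Wiremu ∩ Clara ∩ Mateo: 09:25-10:55, 11:00-11:10, 11:50-12:55, 13:50-15:20.
Nikolai ∩ Wiremu ∩ Clara ∩ Mateo ∩ Yosef: 09:25-10:55, 11:00-11:10, 11:50-12:55, 13:50-15:20.
The first common window of at least 60 minutes is 09:25-10:55, so the earliest start is 09:25.

09:25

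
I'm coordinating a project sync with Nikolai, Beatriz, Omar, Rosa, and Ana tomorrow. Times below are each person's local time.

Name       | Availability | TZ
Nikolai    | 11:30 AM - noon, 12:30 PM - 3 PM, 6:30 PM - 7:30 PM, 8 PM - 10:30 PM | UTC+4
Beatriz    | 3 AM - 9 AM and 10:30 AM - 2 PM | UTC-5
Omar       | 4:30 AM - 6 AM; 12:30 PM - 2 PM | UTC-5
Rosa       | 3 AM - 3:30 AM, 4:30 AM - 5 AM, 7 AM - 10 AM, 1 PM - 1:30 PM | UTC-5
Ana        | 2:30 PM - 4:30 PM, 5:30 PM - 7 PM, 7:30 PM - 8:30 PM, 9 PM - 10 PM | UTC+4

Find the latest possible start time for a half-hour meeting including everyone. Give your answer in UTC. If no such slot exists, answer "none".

none

Nikolai in UTC: 07:30-08:00, 08:30-11:00, 14:30-15:30, 16:00-18:30 (subtract 4h to convert from UTC+4).
Beatriz in UTC: 08:00-14:00, 15:30-19:00 (add 5h to convert from UTC-5).
Omar in UTC: 09:30-11:00, 17:30-19:00 (add 5h to convert from UTC-5).
Rosa in UTC: 08:00-08:30, 09:30-10:00, 12:00-15:00, 18:00-18:30 (add 5h to convert from UTC-5).
Ana in UTC: 10:30-12:30, 13:30-15:00, 15:30-16:30, 17:00-18:00 (subtract 4h to convert from UTC+4).
Nikolai ∩ Beatriz: 08:30-11:00, 16:00-18:30.
Nikolai ∩ Beatriz ∩ Omar: 09:30-11:00, 17:30-18:30.
Nikolai ∩ Beatriz ∩ Omar ∩ Rosa: 09:30-10:00, 18:00-18:30.
Nikolai ∩ Beatriz ∩ Omar ∩ Rosa ∩ Ana: ∅.
There is no time when everyone is free.
No common window is at least 30 minutes long.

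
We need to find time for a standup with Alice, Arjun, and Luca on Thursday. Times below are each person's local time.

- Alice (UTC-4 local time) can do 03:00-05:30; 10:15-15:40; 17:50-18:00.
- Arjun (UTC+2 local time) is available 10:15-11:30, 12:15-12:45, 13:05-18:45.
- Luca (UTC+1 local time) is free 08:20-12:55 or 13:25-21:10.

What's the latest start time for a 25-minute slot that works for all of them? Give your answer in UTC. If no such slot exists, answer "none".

Alice in UTC: 07:00-09:30, 14:15-19:40, 21:50-22:00 (add 4h to convert from UTC-4).
Arjun in UTC: 08:15-09:30, 10:15-10:45, 11:05-16:45 (subtract 2h to convert from UTC+2).
Luca in UTC: 07:20-11:55, 12:25-20:10 (subtract 1h to convert from UTC+1).
Alice ∩ Arjun: 08:15-09:30, 14:15-16:45.
Alice ∩ Arjun ∩ Luca: 08:15-09:30, 14:15-16:45.
So the common availability across everyone is 08:15-09:30, 14:15-16:45.
The last common window of at least 25 minutes is 14:15-16:45; a 25-minute meeting can start as late as 16:20 and still end by 16:45.

16:20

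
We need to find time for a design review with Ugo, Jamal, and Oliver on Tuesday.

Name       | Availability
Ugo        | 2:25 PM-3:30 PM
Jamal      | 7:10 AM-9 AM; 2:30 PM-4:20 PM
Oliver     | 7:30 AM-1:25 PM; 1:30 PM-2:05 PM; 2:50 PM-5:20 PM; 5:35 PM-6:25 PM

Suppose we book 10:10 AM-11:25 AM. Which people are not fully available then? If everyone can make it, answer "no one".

Ugo: not fully free for 10:10-11:25. Jamal: not fully free for 10:10-11:25. Oliver: free for 10:10-11:25.

Jamal, Ugo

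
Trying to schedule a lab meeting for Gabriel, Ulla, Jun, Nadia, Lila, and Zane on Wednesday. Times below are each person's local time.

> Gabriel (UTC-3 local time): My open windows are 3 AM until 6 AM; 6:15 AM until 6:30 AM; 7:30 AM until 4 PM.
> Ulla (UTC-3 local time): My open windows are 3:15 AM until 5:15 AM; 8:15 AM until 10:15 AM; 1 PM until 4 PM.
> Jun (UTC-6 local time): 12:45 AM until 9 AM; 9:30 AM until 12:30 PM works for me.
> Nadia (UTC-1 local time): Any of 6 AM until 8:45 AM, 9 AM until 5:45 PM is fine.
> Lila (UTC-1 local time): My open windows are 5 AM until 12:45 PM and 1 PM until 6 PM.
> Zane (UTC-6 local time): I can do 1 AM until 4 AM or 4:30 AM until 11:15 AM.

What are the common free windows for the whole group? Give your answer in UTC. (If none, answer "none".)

Gabriel in UTC: 06:00-09:00, 09:15-09:30, 10:30-19:00 (add 3h to convert from UTC-3).
Ulla in UTC: 06:15-08:15, 11:15-13:15, 16:00-19:00 (add 3h to convert from UTC-3).
Jun in UTC: 06:45-15:00, 15:30-18:30 (add 6h to convert from UTC-6).
Nadia in UTC: 07:00-09:45, 10:00-18:45 (add 1h to convert from UTC-1).
Lila in UTC: 06:00-13:45, 14:00-19:00 (add 1h to convert from UTC-1).
Zane in UTC: 07:00-10:00, 10:30-17:15 (add 6h to convert from UTC-6).
Gabriel ∩ Ulla: 06:15-08:15, 11:15-13:15, 16:00-19:00.
Gabriel ∩ Ulla ∩ Jun: 06:45-08:15, 11:15-13:15, 16:00-18:30.
Gabriel ∩ Ulla ∩ Jun ∩ Nadia: 07:00-08:15, 11:15-13:15, 16:00-18:30.
Gabriel ∩ Ulla ∩ Jun ∩ Nadia ∩ Lila: 07:00-08:15, 11:15-13:15, 16:00-18:30.
Gabriel ∩ Ulla ∩ Jun ∩ Nadia ∩ Lila ∩ Zane: 07:00-08:15, 11:15-13:15, 16:00-17:15.

07:00-08:15, 11:15-13:15, 16:00-17:15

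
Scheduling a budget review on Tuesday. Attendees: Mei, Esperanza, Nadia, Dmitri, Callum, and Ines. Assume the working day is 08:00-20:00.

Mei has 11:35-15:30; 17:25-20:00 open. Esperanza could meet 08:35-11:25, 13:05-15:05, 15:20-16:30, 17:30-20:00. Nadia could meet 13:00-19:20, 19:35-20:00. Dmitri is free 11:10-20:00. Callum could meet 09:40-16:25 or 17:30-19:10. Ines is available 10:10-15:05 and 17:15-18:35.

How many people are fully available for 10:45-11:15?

3

Esperanza, Callum, and Ines can make the full 10:45-11:15 slot — that's 3.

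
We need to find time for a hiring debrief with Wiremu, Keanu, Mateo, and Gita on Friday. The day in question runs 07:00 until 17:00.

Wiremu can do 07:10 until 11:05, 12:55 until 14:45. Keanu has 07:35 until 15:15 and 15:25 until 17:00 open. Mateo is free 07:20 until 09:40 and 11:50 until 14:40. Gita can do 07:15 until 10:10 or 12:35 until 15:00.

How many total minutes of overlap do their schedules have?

Wiremu ∩ Keanu: 07:35-11:05, 12:55-14:45.
Wiremu ∩ Keanu ∩ Mateo: 07:35-09:40, 12:55-14:40.
Wiremu ∩ Keanu ∩ Mateo ∩ Gita: 07:35-09:40, 12:55-14:40.
Summing the common windows: 125 + 105 = 230 minutes.

230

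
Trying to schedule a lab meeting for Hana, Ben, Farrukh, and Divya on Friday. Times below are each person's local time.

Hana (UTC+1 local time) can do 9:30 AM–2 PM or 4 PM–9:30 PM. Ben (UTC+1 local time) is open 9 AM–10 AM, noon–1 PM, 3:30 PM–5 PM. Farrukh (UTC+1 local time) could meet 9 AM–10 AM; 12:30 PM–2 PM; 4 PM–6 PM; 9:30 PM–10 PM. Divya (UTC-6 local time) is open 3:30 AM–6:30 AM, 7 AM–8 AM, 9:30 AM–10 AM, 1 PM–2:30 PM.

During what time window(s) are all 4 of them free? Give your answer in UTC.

11:30-12:00, 15:30-16:00

Hana in UTC: 08:30-13:00, 15:00-20:30 (subtract 1h to convert from UTC+1).
Ben in UTC: 08:00-09:00, 11:00-12:00, 14:30-16:00 (subtract 1h to convert from UTC+1).
Farrukh in UTC: 08:00-09:00, 11:30-13:00, 15:00-17:00, 20:30-21:00 (subtract 1h to convert from UTC+1).
Divya in UTC: 09:30-12:30, 13:00-14:00, 15:30-16:00, 19:00-20:30 (add 6h to convert from UTC-6).
Hana ∩ Ben: 08:30-09:00, 11:00-12:00, 15:00-16:00.
Hana ∩ Ben ∩ Farrukh: 08:30-09:00, 11:30-12:00, 15:00-16:00.
Hana ∩ Ben ∩ Farrukh ∩ Divya: 11:30-12:00, 15:30-16:00.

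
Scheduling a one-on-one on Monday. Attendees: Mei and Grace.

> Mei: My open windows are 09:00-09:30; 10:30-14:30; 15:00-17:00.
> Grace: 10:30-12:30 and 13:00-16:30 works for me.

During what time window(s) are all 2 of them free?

Mei ∩ Grace: 10:30-12:30, 13:00-14:30, 15:00-16:30.

10:30-12:30, 13:00-14:30, 15:00-16:30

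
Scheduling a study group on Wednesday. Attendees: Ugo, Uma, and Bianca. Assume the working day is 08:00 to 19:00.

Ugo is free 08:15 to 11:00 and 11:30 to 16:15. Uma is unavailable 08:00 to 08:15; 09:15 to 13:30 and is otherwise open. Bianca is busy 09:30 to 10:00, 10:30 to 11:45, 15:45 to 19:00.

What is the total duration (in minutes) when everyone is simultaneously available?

Ugo free: 08:15-11:00, 11:30-16:15.
Uma free: 08:15-09:15, 13:30-19:00 (invert busy blocks within the working day).
Bianca free: 08:00-09:30, 10:00-10:30, 11:45-15:45 (invert busy blocks within the working day).
Ugo ∩ Uma: 08:15-09:15, 13:30-16:15.
Ugo ∩ Uma ∩ Bianca: 08:15-09:15, 13:30-15:45.
So the common availability across everyone is 08:15-09:15, 13:30-15:45.
Summing the common windows: 60 + 135 = 195 minutes.

195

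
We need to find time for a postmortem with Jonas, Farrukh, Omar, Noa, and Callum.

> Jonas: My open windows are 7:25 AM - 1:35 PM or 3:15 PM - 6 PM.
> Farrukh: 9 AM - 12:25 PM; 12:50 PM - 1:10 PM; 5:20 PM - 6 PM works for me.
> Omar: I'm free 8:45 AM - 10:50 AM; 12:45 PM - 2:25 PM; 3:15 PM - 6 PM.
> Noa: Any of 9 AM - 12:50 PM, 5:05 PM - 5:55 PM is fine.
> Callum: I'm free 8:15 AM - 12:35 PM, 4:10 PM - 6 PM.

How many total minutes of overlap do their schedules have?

145

Jonas ∩ Farrukh: 09:00-12:25, 12:50-13:10, 17:20-18:00.
Jonas ∩ Farrukh ∩ Omar: 09:00-10:50, 12:50-13:10, 17:20-18:00.
Jonas ∩ Farrukh ∩ Omar ∩ Noa: 09:00-10:50, 17:20-17:55.
Jonas ∩ Farrukh ∩ Omar ∩ Noa ∩ Callum: 09:00-10:50, 17:20-17:55.
So the common availability across everyone is 09:00-10:50, 17:20-17:55.
Summing the common windows: 110 + 35 = 145 minutes.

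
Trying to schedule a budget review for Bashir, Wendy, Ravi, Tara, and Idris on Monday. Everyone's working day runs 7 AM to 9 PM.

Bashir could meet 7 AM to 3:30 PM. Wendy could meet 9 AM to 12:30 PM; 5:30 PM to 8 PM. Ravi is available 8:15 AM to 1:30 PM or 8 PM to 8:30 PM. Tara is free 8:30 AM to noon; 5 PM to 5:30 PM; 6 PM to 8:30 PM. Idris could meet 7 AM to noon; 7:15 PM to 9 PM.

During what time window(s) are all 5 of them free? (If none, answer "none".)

09:00-12:00

Bashir ∩ Wendy: 09:00-12:30.
Bashir ∩ Wendy ∩ Ravi: 09:00-12:30.
Bashir ∩ Wendy ∩ Ravi ∩ Tara: 09:00-12:00.
Bashir ∩ Wendy ∩ Ravi ∩ Tara ∩ Idris: 09:00-12:00.
Those are the intersection windows.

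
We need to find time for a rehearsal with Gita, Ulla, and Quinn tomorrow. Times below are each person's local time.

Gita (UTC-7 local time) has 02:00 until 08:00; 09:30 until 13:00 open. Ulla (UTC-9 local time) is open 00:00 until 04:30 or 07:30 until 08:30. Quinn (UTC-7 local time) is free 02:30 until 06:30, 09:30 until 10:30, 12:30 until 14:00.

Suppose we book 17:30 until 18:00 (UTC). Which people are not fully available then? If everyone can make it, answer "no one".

Quinn, Ulla

Gita in UTC: 09:00-15:00, 16:30-20:00 (add 7h to convert from UTC-7).
Ulla in UTC: 09:00-13:30, 16:30-17:30 (add 9h to convert from UTC-9).
Quinn in UTC: 09:30-13:30, 16:30-17:30, 19:30-21:00 (add 7h to convert from UTC-7).
Gita: free for 17:30-18:00. Ulla: not fully free for 17:30-18:00. Quinn: not fully free for 17:30-18:00.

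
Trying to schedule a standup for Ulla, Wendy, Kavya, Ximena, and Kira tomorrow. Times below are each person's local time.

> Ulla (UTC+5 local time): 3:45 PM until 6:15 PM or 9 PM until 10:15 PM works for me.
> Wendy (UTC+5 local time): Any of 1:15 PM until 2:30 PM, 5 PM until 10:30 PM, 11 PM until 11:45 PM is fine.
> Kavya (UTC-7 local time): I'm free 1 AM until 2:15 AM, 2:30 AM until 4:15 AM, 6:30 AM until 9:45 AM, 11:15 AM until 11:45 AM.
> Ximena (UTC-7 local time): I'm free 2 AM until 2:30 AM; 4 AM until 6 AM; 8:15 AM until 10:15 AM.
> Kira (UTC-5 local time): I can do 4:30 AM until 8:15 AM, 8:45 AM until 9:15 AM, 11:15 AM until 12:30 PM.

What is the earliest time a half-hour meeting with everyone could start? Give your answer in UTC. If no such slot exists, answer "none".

Ulla in UTC: 10:45-13:15, 16:00-17:15 (subtract 5h to convert from UTC+5).
Wendy in UTC: 08:15-09:30, 12:00-17:30, 18:00-18:45 (subtract 5h to convert from UTC+5).
Kavya in UTC: 08:00-09:15, 09:30-11:15, 13:30-16:45, 18:15-18:45 (add 7h to convert from UTC-7).
Ximena in UTC: 09:00-09:30, 11:00-13:00, 15:15-17:15 (add 7h to convert from UTC-7).
Kira in UTC: 09:30-13:15, 13:45-14:15, 16:15-17:30 (add 5h to convert from UTC-5).
Ulla ∩ Wendy: 12:00-13:15, 16:00-17:15.
Ulla ∩ Wendy ∩ Kavya: 16:00-16:45.
Ulla ∩ Wendy ∩ Kavya ∩ Ximena: 16:00-16:45.
Ulla ∩ Wendy ∩ Kavya ∩ Ximena ∩ Kira: 16:15-16:45.
The first common window of at least 30 minutes is 16:15-16:45, so the earliest start is 16:15.

16:15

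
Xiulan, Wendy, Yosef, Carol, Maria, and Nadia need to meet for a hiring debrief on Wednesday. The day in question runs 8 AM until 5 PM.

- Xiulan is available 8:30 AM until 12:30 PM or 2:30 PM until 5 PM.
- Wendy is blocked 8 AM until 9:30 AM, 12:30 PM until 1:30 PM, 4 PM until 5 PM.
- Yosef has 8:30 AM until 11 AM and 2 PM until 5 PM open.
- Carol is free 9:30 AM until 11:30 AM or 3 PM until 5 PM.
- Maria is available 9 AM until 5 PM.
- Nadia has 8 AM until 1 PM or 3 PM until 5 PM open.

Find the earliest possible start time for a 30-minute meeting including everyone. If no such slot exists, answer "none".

Xiulan free: 08:30-12:30, 14:30-17:00.
Wendy free: 09:30-12:30, 13:30-16:00 (invert busy blocks within the working day).
Yosef free: 08:30-11:00, 14:00-17:00.
Carol free: 09:30-11:30, 15:00-17:00.
Maria free: 09:00-17:00.
Nadia free: 08:00-13:00, 15:00-17:00.
Xiulan ∩ Wendy: 09:30-12:30, 14:30-16:00.
Xiulan ∩ Wendy ∩ Yosef: 09:30-11:00, 14:30-16:00.
Xiulan ∩ Wendy ∩ Yosef ∩ Carol: 09:30-11:00, 15:00-16:00.
Xiulan ∩ Wendy ∩ Yosef ∩ Carol ∩ Maria: 09:30-11:00, 15:00-16:00.
Xiulan ∩ Wendy ∩ Yosef ∩ Carol ∩ Maria ∩ Nadia: 09:30-11:00, 15:00-16:00.
So the common availability across everyone is 09:30-11:00, 15:00-16:00.
The first common window of at least 30 minutes is 09:30-11:00, so the earliest start is 09:30.

09:30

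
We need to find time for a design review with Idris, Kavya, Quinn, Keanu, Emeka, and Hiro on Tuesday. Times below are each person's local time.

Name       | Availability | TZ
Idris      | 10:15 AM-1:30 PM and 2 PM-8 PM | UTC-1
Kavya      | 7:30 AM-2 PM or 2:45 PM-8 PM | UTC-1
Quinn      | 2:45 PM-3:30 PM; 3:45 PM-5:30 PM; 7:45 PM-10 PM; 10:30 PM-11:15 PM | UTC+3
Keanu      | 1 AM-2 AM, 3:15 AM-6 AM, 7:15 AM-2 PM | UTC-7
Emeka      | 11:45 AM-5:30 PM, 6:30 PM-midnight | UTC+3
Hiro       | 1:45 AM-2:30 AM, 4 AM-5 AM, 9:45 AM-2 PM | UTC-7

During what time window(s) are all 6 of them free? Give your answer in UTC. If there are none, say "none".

Idris in UTC: 11:15-14:30, 15:00-21:00 (add 1h to convert from UTC-1).
Kavya in UTC: 08:30-15:00, 15:45-21:00 (add 1h to convert from UTC-1).
Quinn in UTC: 11:45-12:30, 12:45-14:30, 16:45-19:00, 19:30-20:15 (subtract 3h to convert from UTC+3).
Keanu in UTC: 08:00-09:00, 10:15-13:00, 14:15-21:00 (add 7h to convert from UTC-7).
Emeka in UTC: 08:45-14:30, 15:30-21:00 (subtract 3h to convert from UTC+3).
Hiro in UTC: 08:45-09:30, 11:00-12:00, 16:45-21:00 (add 7h to convert from UTC-7).
Idris ∩ Kavya: 11:15-14:30, 15:45-21:00.
Idris ∩ Kavya ∩ Quinn: 11:45-12:30, 12:45-14:30, 16:45-19:00, 19:30-20:15.
Idris ∩ Kavya ∩ Quinn ∩ Keanu: 11:45-12:30, 12:45-13:00, 14:15-14:30, 16:45-19:00, 19:30-20:15.
Idris ∩ Kavya ∩ Quinn ∩ Keanu ∩ Emeka: 11:45-12:30, 12:45-13:00, 14:15-14:30, 16:45-19:00, 19:30-20:15.
Idris ∩ Kavya ∩ Quinn ∩ Keanu ∩ Emeka ∩ Hiro: 11:45-12:00, 16:45-19:00, 19:30-20:15.
So the common availability across everyone is 11:45-12:00, 16:45-19:00, 19:30-20:15.

11:45-12:00, 16:45-19:00, 19:30-20:15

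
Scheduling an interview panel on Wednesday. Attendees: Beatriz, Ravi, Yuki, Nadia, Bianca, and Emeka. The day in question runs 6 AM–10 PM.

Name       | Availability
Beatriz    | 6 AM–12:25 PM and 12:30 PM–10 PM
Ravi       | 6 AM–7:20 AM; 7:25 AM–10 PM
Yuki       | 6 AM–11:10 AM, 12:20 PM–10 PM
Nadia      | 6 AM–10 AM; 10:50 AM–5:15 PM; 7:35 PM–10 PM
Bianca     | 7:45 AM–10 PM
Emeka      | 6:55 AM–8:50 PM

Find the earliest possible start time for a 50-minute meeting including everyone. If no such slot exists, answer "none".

07:45

Beatriz ∩ Ravi: 06:00-07:20, 07:25-12:25, 12:30-22:00.
Beatriz ∩ Ravi ∩ Yuki: 06:00-07:20, 07:25-11:10, 12:20-12:25, 12:30-22:00.
Beatriz ∩ Ravi ∩ Yuki ∩ Nadia: 06:00-07:20, 07:25-10:00, 10:50-11:10, 12:20-12:25, 12:30-17:15, 19:35-22:00.
Beatriz ∩ Ravi ∩ Yuki ∩ Nadia ∩ Bianca: 07:45-10:00, 10:50-11:10, 12:20-12:25, 12:30-17:15, 19:35-22:00.
Beatriz ∩ Ravi ∩ Yuki ∩ Nadia ∩ Bianca ∩ Emeka: 07:45-10:00, 10:50-11:10, 12:20-12:25, 12:30-17:15, 19:35-20:50.
The first common window of at least 50 minutes is 07:45-10:00, so the earliest start is 07:45.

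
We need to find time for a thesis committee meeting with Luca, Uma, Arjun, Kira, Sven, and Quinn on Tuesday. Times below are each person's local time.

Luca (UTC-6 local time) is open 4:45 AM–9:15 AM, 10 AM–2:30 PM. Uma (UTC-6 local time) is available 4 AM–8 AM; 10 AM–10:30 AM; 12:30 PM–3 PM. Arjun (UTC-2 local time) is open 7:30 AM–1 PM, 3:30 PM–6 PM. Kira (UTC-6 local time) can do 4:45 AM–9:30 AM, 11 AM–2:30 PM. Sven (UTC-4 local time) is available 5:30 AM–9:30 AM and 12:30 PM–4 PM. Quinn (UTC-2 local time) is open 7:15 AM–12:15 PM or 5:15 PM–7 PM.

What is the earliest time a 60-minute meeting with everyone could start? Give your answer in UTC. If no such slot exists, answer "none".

10:45

Luca in UTC: 10:45-15:15, 16:00-20:30 (add 6h to convert from UTC-6).
Uma in UTC: 10:00-14:00, 16:00-16:30, 18:30-21:00 (add 6h to convert from UTC-6).
Arjun in UTC: 09:30-15:00, 17:30-20:00 (add 2h to convert from UTC-2).
Kira in UTC: 10:45-15:30, 17:00-20:30 (add 6h to convert from UTC-6).
Sven in UTC: 09:30-13:30, 16:30-20:00 (add 4h to convert from UTC-4).
Quinn in UTC: 09:15-14:15, 19:15-21:00 (add 2h to convert from UTC-2).
Luca ∩ Uma: 10:45-14:00, 16:00-16:30, 18:30-20:30.
Luca ∩ Uma ∩ Arjun: 10:45-14:00, 18:30-20:00.
Luca ∩ Uma ∩ Arjun ∩ Kira: 10:45-14:00, 18:30-20:00.
Luca ∩ Uma ∩ Arjun ∩ Kira ∩ Sven: 10:45-13:30, 18:30-20:00.
Luca ∩ Uma ∩ Arjun ∩ Kira ∩ Sven ∩ Quinn: 10:45-13:30, 19:15-20:00.
The first common window of at least 60 minutes is 10:45-13:30, so the earliest start is 10:45.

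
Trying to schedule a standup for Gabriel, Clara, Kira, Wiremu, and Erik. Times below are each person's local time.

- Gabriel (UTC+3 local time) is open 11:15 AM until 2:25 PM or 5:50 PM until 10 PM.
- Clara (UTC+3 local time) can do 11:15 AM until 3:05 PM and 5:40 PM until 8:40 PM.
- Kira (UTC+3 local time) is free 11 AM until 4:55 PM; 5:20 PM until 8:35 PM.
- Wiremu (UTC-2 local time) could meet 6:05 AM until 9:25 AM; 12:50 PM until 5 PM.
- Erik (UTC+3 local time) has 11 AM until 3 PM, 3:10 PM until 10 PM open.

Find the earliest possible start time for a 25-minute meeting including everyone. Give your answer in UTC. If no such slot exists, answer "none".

Gabriel in UTC: 08:15-11:25, 14:50-19:00 (subtract 3h to convert from UTC+3).
Clara in UTC: 08:15-12:05, 14:40-17:40 (subtract 3h to convert from UTC+3).
Kira in UTC: 08:00-13:55, 14:20-17:35 (subtract 3h to convert from UTC+3).
Wiremu in UTC: 08:05-11:25, 14:50-19:00 (add 2h to convert from UTC-2).
Erik in UTC: 08:00-12:00, 12:10-19:00 (subtract 3h to convert from UTC+3).
Gabriel ∩ Clara: 08:15-11:25, 14:50-17:40.
Gabriel ∩ Clara ∩ Kira: 08:15-11:25, 14:50-17:35.
Gabriel ∩ Clara ∩ Kira ∩ Wiremu: 08:15-11:25, 14:50-17:35.
Gabriel ∩ Clara ∩ Kira ∩ Wiremu ∩ Erik: 08:15-11:25, 14:50-17:35.
The first common window of at least 25 minutes is 08:15-11:25, so the earliest start is 08:15.

08:15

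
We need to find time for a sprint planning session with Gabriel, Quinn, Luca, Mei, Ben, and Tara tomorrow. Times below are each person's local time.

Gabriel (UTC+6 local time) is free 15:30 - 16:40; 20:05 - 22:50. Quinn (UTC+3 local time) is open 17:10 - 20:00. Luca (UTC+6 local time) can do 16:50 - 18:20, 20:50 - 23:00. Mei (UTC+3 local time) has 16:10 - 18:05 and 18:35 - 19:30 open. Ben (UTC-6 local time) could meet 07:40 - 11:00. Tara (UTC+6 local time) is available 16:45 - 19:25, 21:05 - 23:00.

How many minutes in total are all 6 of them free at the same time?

55

Gabriel in UTC: 09:30-10:40, 14:05-16:50 (subtract 6h to convert from UTC+6).
Quinn in UTC: 14:10-17:00 (subtract 3h to convert from UTC+3).
Luca in UTC: 10:50-12:20, 14:50-17:00 (subtract 6h to convert from UTC+6).
Mei in UTC: 13:10-15:05, 15:35-16:30 (subtract 3h to convert from UTC+3).
Ben in UTC: 13:40-17:00 (add 6h to convert from UTC-6).
Tara in UTC: 10:45-13:25, 15:05-17:00 (subtract 6h to convert from UTC+6).
Gabriel ∩ Quinn: 14:10-16:50.
Gabriel ∩ Quinn ∩ Luca: 14:50-16:50.
Gabriel ∩ Quinn ∩ Luca ∩ Mei: 14:50-15:05, 15:35-16:30.
Gabriel ∩ Quinn ∩ Luca ∩ Mei ∩ Ben: 14:50-15:05, 15:35-16:30.
Gabriel ∩ Quinn ∩ Luca ∩ Mei ∩ Ben ∩ Tara: 15:35-16:30.
So the common availability across everyone is 15:35-16:30.
That's a single block of 55 minutes.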